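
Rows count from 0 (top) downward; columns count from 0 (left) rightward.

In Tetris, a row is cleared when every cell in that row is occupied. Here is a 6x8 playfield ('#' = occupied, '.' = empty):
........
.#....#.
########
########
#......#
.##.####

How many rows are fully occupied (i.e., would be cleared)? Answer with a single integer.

Answer: 2

Derivation:
Check each row:
  row 0: 8 empty cells -> not full
  row 1: 6 empty cells -> not full
  row 2: 0 empty cells -> FULL (clear)
  row 3: 0 empty cells -> FULL (clear)
  row 4: 6 empty cells -> not full
  row 5: 2 empty cells -> not full
Total rows cleared: 2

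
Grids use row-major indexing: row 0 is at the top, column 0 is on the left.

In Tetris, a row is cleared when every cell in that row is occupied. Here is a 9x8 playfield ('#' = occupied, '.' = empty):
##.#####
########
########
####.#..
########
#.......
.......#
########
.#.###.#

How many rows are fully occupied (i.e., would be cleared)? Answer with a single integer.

Check each row:
  row 0: 1 empty cell -> not full
  row 1: 0 empty cells -> FULL (clear)
  row 2: 0 empty cells -> FULL (clear)
  row 3: 3 empty cells -> not full
  row 4: 0 empty cells -> FULL (clear)
  row 5: 7 empty cells -> not full
  row 6: 7 empty cells -> not full
  row 7: 0 empty cells -> FULL (clear)
  row 8: 3 empty cells -> not full
Total rows cleared: 4

Answer: 4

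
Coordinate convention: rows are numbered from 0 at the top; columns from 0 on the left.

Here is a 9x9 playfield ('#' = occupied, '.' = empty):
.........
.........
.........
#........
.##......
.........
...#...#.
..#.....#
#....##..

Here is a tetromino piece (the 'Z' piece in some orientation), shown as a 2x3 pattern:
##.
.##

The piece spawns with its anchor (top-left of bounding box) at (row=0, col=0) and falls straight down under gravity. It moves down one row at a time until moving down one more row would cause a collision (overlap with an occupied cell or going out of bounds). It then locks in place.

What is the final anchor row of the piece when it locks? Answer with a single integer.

Spawn at (row=0, col=0). Try each row:
  row 0: fits
  row 1: fits
  row 2: fits
  row 3: blocked -> lock at row 2

Answer: 2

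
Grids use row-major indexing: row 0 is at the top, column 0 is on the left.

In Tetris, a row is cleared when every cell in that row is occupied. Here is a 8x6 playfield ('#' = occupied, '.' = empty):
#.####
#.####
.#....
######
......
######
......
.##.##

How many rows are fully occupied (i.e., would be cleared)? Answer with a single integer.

Answer: 2

Derivation:
Check each row:
  row 0: 1 empty cell -> not full
  row 1: 1 empty cell -> not full
  row 2: 5 empty cells -> not full
  row 3: 0 empty cells -> FULL (clear)
  row 4: 6 empty cells -> not full
  row 5: 0 empty cells -> FULL (clear)
  row 6: 6 empty cells -> not full
  row 7: 2 empty cells -> not full
Total rows cleared: 2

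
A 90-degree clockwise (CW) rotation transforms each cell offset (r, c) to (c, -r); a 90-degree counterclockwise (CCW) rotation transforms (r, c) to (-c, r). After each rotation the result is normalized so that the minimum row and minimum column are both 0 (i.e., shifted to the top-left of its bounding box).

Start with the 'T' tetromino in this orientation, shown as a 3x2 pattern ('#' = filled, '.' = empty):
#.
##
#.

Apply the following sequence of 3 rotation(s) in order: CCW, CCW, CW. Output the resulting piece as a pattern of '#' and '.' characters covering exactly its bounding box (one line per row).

Answer: .#.
###

Derivation:
Start:
#.
##
#.
After rotation 1 (CCW):
.#.
###
After rotation 2 (CCW):
.#
##
.#
After rotation 3 (CW):
.#.
###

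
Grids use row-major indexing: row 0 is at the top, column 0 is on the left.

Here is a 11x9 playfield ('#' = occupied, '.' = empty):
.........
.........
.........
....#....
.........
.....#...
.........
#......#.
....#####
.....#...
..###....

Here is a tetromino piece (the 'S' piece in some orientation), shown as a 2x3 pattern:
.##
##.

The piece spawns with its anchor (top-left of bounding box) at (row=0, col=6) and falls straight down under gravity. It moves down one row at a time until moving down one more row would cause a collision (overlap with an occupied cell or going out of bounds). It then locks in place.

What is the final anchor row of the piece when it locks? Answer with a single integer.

Spawn at (row=0, col=6). Try each row:
  row 0: fits
  row 1: fits
  row 2: fits
  row 3: fits
  row 4: fits
  row 5: fits
  row 6: blocked -> lock at row 5

Answer: 5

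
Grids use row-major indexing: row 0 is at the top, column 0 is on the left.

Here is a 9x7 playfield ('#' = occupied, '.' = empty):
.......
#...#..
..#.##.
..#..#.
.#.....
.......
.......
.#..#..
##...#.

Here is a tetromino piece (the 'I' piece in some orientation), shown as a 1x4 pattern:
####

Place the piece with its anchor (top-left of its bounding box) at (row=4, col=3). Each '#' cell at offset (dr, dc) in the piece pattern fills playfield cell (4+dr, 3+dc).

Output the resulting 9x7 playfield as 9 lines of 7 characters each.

Answer: .......
#...#..
..#.##.
..#..#.
.#.####
.......
.......
.#..#..
##...#.

Derivation:
Fill (4+0,3+0) = (4,3)
Fill (4+0,3+1) = (4,4)
Fill (4+0,3+2) = (4,5)
Fill (4+0,3+3) = (4,6)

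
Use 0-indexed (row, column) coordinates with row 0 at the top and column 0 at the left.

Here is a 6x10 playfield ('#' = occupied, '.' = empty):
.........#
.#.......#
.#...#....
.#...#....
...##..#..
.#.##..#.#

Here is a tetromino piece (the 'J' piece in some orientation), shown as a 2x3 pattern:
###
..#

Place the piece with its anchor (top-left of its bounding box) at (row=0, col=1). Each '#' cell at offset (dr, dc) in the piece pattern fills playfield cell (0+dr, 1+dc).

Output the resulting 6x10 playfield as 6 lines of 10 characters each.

Answer: .###.....#
.#.#.....#
.#...#....
.#...#....
...##..#..
.#.##..#.#

Derivation:
Fill (0+0,1+0) = (0,1)
Fill (0+0,1+1) = (0,2)
Fill (0+0,1+2) = (0,3)
Fill (0+1,1+2) = (1,3)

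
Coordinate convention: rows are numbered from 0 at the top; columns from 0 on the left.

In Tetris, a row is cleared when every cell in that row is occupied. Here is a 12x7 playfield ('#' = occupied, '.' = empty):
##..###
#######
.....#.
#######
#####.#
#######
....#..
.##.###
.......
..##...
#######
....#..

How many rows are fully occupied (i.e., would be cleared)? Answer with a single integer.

Answer: 4

Derivation:
Check each row:
  row 0: 2 empty cells -> not full
  row 1: 0 empty cells -> FULL (clear)
  row 2: 6 empty cells -> not full
  row 3: 0 empty cells -> FULL (clear)
  row 4: 1 empty cell -> not full
  row 5: 0 empty cells -> FULL (clear)
  row 6: 6 empty cells -> not full
  row 7: 2 empty cells -> not full
  row 8: 7 empty cells -> not full
  row 9: 5 empty cells -> not full
  row 10: 0 empty cells -> FULL (clear)
  row 11: 6 empty cells -> not full
Total rows cleared: 4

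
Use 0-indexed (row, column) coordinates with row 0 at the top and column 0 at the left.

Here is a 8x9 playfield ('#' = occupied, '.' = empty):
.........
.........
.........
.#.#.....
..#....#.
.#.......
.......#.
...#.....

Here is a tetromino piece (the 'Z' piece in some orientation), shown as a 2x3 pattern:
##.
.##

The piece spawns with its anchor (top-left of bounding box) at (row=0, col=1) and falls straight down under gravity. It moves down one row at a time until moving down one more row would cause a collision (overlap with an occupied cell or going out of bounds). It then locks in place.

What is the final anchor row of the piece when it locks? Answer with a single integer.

Answer: 1

Derivation:
Spawn at (row=0, col=1). Try each row:
  row 0: fits
  row 1: fits
  row 2: blocked -> lock at row 1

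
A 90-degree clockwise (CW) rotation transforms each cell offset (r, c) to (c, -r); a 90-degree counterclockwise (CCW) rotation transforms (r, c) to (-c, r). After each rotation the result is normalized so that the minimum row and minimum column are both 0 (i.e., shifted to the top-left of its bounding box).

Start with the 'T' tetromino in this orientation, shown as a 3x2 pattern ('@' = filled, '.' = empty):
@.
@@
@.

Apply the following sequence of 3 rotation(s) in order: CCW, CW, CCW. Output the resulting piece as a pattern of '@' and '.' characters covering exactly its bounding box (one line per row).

Start:
@.
@@
@.
After rotation 1 (CCW):
.@.
@@@
After rotation 2 (CW):
@.
@@
@.
After rotation 3 (CCW):
.@.
@@@

Answer: .@.
@@@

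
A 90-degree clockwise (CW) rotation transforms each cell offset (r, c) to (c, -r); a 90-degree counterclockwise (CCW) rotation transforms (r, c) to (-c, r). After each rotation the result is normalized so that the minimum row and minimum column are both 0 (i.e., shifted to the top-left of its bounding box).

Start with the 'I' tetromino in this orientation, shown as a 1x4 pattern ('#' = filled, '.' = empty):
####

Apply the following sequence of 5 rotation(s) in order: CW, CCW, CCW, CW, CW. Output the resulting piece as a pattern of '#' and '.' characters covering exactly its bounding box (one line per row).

Answer: #
#
#
#

Derivation:
Start:
####
After rotation 1 (CW):
#
#
#
#
After rotation 2 (CCW):
####
After rotation 3 (CCW):
#
#
#
#
After rotation 4 (CW):
####
After rotation 5 (CW):
#
#
#
#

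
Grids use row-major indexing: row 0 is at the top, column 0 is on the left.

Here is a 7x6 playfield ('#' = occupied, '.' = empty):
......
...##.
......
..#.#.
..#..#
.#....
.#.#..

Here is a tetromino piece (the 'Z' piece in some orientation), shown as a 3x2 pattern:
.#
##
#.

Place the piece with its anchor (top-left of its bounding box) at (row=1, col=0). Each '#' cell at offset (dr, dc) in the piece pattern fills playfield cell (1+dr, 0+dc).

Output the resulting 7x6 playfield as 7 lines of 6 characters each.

Answer: ......
.#.##.
##....
#.#.#.
..#..#
.#....
.#.#..

Derivation:
Fill (1+0,0+1) = (1,1)
Fill (1+1,0+0) = (2,0)
Fill (1+1,0+1) = (2,1)
Fill (1+2,0+0) = (3,0)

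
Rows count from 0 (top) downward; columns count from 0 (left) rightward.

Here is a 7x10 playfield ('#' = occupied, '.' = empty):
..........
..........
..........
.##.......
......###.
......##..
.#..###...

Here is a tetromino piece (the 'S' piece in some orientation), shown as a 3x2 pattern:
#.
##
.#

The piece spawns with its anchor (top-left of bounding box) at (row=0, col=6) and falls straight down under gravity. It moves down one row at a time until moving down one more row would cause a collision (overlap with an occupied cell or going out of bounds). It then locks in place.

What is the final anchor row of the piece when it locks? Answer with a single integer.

Spawn at (row=0, col=6). Try each row:
  row 0: fits
  row 1: fits
  row 2: blocked -> lock at row 1

Answer: 1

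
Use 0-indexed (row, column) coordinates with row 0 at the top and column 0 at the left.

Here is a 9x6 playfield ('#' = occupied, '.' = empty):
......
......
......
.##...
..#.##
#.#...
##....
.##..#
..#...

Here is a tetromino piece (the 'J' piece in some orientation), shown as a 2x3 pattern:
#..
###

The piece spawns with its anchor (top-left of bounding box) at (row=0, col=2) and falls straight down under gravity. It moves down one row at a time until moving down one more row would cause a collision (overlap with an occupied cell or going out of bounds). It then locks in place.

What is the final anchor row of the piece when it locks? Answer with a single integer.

Spawn at (row=0, col=2). Try each row:
  row 0: fits
  row 1: fits
  row 2: blocked -> lock at row 1

Answer: 1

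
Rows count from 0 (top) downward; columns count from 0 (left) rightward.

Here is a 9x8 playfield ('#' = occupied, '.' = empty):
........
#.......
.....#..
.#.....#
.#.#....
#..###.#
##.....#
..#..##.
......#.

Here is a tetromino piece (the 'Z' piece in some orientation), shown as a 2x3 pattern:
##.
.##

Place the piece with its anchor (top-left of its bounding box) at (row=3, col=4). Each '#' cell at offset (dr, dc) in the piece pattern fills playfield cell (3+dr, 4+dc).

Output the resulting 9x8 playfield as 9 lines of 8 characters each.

Fill (3+0,4+0) = (3,4)
Fill (3+0,4+1) = (3,5)
Fill (3+1,4+1) = (4,5)
Fill (3+1,4+2) = (4,6)

Answer: ........
#.......
.....#..
.#..##.#
.#.#.##.
#..###.#
##.....#
..#..##.
......#.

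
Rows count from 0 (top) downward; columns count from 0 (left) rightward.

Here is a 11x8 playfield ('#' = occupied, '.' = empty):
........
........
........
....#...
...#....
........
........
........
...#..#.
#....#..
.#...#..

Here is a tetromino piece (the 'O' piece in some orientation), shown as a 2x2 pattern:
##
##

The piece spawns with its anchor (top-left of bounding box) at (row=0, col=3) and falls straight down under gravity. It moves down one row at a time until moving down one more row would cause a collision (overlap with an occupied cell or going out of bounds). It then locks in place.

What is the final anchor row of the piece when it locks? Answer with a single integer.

Answer: 1

Derivation:
Spawn at (row=0, col=3). Try each row:
  row 0: fits
  row 1: fits
  row 2: blocked -> lock at row 1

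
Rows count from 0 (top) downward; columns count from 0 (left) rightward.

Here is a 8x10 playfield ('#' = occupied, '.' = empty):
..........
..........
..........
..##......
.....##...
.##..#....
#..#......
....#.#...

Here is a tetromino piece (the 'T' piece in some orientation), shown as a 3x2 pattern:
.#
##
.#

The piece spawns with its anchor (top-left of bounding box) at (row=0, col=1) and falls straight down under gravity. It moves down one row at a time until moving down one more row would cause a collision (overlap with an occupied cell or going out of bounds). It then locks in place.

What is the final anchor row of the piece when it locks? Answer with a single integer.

Answer: 0

Derivation:
Spawn at (row=0, col=1). Try each row:
  row 0: fits
  row 1: blocked -> lock at row 0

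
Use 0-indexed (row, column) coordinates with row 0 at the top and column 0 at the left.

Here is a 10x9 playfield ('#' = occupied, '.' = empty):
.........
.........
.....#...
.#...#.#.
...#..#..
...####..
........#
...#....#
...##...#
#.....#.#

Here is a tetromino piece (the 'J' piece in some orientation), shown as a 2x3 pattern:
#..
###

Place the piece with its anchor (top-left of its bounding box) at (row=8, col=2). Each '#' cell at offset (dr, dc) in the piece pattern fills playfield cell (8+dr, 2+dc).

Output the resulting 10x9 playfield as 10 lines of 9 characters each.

Fill (8+0,2+0) = (8,2)
Fill (8+1,2+0) = (9,2)
Fill (8+1,2+1) = (9,3)
Fill (8+1,2+2) = (9,4)

Answer: .........
.........
.....#...
.#...#.#.
...#..#..
...####..
........#
...#....#
..###...#
#.###.#.#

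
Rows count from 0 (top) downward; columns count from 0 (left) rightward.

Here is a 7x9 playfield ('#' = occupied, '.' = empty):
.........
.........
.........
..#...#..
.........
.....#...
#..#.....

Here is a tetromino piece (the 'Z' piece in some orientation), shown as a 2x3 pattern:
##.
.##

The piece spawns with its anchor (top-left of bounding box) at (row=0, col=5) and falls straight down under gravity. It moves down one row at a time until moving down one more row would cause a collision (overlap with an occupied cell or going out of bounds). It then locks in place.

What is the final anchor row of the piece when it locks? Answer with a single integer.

Answer: 1

Derivation:
Spawn at (row=0, col=5). Try each row:
  row 0: fits
  row 1: fits
  row 2: blocked -> lock at row 1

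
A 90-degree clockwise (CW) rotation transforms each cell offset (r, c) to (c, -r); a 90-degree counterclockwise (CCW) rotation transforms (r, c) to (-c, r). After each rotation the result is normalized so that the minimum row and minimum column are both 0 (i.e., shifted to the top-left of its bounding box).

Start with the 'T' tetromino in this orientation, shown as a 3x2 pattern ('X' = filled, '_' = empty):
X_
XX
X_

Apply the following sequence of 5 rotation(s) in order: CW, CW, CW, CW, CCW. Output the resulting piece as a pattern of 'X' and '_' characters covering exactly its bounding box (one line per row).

Answer: _X_
XXX

Derivation:
Start:
X_
XX
X_
After rotation 1 (CW):
XXX
_X_
After rotation 2 (CW):
_X
XX
_X
After rotation 3 (CW):
_X_
XXX
After rotation 4 (CW):
X_
XX
X_
After rotation 5 (CCW):
_X_
XXX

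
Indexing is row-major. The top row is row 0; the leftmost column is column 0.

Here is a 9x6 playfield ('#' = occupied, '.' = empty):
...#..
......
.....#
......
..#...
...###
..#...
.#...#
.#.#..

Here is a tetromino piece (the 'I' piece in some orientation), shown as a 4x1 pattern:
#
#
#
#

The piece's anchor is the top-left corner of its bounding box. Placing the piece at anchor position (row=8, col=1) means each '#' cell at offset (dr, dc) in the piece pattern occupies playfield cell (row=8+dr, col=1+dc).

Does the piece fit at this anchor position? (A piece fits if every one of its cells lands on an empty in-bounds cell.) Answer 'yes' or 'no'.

Check each piece cell at anchor (8, 1):
  offset (0,0) -> (8,1): occupied ('#') -> FAIL
  offset (1,0) -> (9,1): out of bounds -> FAIL
  offset (2,0) -> (10,1): out of bounds -> FAIL
  offset (3,0) -> (11,1): out of bounds -> FAIL
All cells valid: no

Answer: no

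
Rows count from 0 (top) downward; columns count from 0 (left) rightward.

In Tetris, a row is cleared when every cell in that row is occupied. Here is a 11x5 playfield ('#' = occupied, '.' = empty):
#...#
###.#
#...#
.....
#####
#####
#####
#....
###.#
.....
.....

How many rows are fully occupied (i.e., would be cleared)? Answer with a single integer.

Check each row:
  row 0: 3 empty cells -> not full
  row 1: 1 empty cell -> not full
  row 2: 3 empty cells -> not full
  row 3: 5 empty cells -> not full
  row 4: 0 empty cells -> FULL (clear)
  row 5: 0 empty cells -> FULL (clear)
  row 6: 0 empty cells -> FULL (clear)
  row 7: 4 empty cells -> not full
  row 8: 1 empty cell -> not full
  row 9: 5 empty cells -> not full
  row 10: 5 empty cells -> not full
Total rows cleared: 3

Answer: 3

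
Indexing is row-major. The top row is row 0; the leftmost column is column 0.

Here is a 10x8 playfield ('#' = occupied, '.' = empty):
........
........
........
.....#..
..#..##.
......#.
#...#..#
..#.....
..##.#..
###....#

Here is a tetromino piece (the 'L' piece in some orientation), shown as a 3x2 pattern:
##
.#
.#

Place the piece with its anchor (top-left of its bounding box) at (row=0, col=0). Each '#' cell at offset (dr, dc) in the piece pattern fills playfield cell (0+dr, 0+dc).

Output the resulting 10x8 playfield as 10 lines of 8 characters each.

Fill (0+0,0+0) = (0,0)
Fill (0+0,0+1) = (0,1)
Fill (0+1,0+1) = (1,1)
Fill (0+2,0+1) = (2,1)

Answer: ##......
.#......
.#......
.....#..
..#..##.
......#.
#...#..#
..#.....
..##.#..
###....#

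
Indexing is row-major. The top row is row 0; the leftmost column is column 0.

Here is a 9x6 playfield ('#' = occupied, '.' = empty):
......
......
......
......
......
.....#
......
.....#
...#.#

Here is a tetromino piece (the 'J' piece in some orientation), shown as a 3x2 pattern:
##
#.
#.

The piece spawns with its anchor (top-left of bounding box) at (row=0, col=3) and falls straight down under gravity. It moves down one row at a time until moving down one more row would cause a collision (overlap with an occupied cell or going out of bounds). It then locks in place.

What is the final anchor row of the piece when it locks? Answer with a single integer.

Spawn at (row=0, col=3). Try each row:
  row 0: fits
  row 1: fits
  row 2: fits
  row 3: fits
  row 4: fits
  row 5: fits
  row 6: blocked -> lock at row 5

Answer: 5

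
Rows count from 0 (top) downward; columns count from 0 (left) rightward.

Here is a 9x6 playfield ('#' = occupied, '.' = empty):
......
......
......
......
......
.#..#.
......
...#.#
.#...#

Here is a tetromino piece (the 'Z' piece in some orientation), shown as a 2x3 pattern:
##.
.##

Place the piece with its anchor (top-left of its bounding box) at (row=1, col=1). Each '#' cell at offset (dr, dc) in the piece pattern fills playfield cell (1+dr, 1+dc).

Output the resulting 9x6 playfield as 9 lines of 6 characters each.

Answer: ......
.##...
..##..
......
......
.#..#.
......
...#.#
.#...#

Derivation:
Fill (1+0,1+0) = (1,1)
Fill (1+0,1+1) = (1,2)
Fill (1+1,1+1) = (2,2)
Fill (1+1,1+2) = (2,3)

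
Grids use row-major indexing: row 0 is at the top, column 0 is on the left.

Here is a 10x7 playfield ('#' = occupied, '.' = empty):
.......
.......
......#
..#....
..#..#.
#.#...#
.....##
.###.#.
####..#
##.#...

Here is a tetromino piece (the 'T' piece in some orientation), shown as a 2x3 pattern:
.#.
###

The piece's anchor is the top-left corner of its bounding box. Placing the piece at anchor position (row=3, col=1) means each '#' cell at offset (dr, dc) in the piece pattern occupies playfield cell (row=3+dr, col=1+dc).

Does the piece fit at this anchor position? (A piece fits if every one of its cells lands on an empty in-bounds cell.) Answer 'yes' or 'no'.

Answer: no

Derivation:
Check each piece cell at anchor (3, 1):
  offset (0,1) -> (3,2): occupied ('#') -> FAIL
  offset (1,0) -> (4,1): empty -> OK
  offset (1,1) -> (4,2): occupied ('#') -> FAIL
  offset (1,2) -> (4,3): empty -> OK
All cells valid: no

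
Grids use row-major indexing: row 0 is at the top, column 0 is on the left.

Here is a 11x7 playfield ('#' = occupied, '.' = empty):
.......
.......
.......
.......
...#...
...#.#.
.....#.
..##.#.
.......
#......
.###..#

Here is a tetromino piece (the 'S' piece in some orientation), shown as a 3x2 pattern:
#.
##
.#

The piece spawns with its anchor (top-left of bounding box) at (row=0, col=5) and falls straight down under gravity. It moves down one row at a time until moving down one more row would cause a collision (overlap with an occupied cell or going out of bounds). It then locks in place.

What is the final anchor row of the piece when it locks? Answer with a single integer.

Spawn at (row=0, col=5). Try each row:
  row 0: fits
  row 1: fits
  row 2: fits
  row 3: fits
  row 4: blocked -> lock at row 3

Answer: 3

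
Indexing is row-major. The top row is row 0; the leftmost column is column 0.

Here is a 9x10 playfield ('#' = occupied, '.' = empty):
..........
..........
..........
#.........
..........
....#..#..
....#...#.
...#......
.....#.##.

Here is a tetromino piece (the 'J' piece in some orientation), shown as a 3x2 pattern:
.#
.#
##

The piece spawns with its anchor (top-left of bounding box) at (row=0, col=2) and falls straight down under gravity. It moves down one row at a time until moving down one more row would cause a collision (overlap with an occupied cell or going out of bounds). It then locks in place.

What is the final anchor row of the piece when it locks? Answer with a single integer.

Spawn at (row=0, col=2). Try each row:
  row 0: fits
  row 1: fits
  row 2: fits
  row 3: fits
  row 4: fits
  row 5: blocked -> lock at row 4

Answer: 4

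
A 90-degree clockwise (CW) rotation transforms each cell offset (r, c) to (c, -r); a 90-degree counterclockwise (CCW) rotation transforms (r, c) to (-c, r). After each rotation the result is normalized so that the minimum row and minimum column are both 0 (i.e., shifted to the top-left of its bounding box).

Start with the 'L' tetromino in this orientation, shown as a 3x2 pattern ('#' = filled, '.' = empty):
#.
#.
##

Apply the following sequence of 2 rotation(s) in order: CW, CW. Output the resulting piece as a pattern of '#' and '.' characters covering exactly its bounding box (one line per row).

Answer: ##
.#
.#

Derivation:
Start:
#.
#.
##
After rotation 1 (CW):
###
#..
After rotation 2 (CW):
##
.#
.#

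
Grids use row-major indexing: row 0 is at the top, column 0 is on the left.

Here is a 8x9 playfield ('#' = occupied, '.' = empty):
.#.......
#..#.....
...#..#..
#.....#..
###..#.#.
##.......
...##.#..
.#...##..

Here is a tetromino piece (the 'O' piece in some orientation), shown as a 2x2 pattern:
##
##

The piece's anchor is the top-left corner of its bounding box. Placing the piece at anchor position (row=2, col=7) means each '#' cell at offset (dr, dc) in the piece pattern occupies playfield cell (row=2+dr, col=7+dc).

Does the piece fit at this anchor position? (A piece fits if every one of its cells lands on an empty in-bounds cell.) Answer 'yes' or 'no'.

Check each piece cell at anchor (2, 7):
  offset (0,0) -> (2,7): empty -> OK
  offset (0,1) -> (2,8): empty -> OK
  offset (1,0) -> (3,7): empty -> OK
  offset (1,1) -> (3,8): empty -> OK
All cells valid: yes

Answer: yes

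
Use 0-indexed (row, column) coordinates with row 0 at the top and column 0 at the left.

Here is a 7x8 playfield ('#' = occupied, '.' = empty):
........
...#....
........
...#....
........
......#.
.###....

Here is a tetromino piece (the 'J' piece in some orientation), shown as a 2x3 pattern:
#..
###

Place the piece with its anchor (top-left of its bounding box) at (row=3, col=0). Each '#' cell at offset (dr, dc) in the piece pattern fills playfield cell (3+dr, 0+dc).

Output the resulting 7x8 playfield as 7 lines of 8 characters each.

Fill (3+0,0+0) = (3,0)
Fill (3+1,0+0) = (4,0)
Fill (3+1,0+1) = (4,1)
Fill (3+1,0+2) = (4,2)

Answer: ........
...#....
........
#..#....
###.....
......#.
.###....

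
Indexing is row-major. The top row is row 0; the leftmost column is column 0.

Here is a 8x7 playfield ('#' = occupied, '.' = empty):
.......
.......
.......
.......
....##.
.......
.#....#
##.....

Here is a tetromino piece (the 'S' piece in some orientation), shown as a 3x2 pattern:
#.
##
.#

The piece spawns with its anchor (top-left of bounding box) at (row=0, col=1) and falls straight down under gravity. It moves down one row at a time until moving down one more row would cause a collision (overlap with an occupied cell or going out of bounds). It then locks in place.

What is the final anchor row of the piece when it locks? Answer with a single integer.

Answer: 4

Derivation:
Spawn at (row=0, col=1). Try each row:
  row 0: fits
  row 1: fits
  row 2: fits
  row 3: fits
  row 4: fits
  row 5: blocked -> lock at row 4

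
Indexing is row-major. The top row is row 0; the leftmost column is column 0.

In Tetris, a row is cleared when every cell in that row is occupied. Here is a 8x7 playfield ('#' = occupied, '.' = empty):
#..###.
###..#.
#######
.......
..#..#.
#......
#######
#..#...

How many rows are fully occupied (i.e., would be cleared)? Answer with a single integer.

Answer: 2

Derivation:
Check each row:
  row 0: 3 empty cells -> not full
  row 1: 3 empty cells -> not full
  row 2: 0 empty cells -> FULL (clear)
  row 3: 7 empty cells -> not full
  row 4: 5 empty cells -> not full
  row 5: 6 empty cells -> not full
  row 6: 0 empty cells -> FULL (clear)
  row 7: 5 empty cells -> not full
Total rows cleared: 2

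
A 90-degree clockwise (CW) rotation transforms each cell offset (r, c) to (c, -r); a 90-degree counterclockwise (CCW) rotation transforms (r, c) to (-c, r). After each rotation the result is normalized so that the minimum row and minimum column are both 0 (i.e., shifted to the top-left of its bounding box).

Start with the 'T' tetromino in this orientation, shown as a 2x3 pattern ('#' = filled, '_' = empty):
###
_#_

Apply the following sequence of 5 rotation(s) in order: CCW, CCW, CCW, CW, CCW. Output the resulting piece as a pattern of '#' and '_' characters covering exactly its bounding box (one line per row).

Answer: _#
##
_#

Derivation:
Start:
###
_#_
After rotation 1 (CCW):
#_
##
#_
After rotation 2 (CCW):
_#_
###
After rotation 3 (CCW):
_#
##
_#
After rotation 4 (CW):
_#_
###
After rotation 5 (CCW):
_#
##
_#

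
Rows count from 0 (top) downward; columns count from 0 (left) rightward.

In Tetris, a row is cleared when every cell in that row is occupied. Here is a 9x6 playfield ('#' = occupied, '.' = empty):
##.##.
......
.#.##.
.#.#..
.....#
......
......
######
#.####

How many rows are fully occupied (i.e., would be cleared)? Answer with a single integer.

Answer: 1

Derivation:
Check each row:
  row 0: 2 empty cells -> not full
  row 1: 6 empty cells -> not full
  row 2: 3 empty cells -> not full
  row 3: 4 empty cells -> not full
  row 4: 5 empty cells -> not full
  row 5: 6 empty cells -> not full
  row 6: 6 empty cells -> not full
  row 7: 0 empty cells -> FULL (clear)
  row 8: 1 empty cell -> not full
Total rows cleared: 1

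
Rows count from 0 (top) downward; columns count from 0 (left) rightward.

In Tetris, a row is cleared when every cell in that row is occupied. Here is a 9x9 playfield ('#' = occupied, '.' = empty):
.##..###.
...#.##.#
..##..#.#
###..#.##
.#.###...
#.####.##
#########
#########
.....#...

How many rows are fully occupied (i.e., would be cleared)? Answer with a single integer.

Check each row:
  row 0: 4 empty cells -> not full
  row 1: 5 empty cells -> not full
  row 2: 5 empty cells -> not full
  row 3: 3 empty cells -> not full
  row 4: 5 empty cells -> not full
  row 5: 2 empty cells -> not full
  row 6: 0 empty cells -> FULL (clear)
  row 7: 0 empty cells -> FULL (clear)
  row 8: 8 empty cells -> not full
Total rows cleared: 2

Answer: 2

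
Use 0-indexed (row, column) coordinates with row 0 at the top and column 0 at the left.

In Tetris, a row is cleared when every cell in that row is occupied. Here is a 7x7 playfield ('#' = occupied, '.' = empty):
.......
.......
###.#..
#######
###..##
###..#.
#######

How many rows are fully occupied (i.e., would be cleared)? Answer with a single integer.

Check each row:
  row 0: 7 empty cells -> not full
  row 1: 7 empty cells -> not full
  row 2: 3 empty cells -> not full
  row 3: 0 empty cells -> FULL (clear)
  row 4: 2 empty cells -> not full
  row 5: 3 empty cells -> not full
  row 6: 0 empty cells -> FULL (clear)
Total rows cleared: 2

Answer: 2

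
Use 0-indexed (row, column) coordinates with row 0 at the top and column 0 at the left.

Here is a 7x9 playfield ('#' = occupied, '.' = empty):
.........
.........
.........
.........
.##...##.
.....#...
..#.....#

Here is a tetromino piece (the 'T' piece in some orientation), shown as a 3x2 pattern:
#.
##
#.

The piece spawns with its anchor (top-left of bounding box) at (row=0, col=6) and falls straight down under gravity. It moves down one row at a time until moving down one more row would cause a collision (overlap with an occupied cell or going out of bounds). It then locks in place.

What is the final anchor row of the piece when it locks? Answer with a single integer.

Answer: 1

Derivation:
Spawn at (row=0, col=6). Try each row:
  row 0: fits
  row 1: fits
  row 2: blocked -> lock at row 1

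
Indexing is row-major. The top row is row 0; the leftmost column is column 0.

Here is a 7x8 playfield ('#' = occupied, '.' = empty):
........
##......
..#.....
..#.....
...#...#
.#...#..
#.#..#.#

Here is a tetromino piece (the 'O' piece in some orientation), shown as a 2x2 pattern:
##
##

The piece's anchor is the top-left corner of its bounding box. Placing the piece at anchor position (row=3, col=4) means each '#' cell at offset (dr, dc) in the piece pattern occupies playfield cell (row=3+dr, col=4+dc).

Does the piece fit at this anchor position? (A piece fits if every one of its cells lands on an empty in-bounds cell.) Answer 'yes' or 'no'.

Answer: yes

Derivation:
Check each piece cell at anchor (3, 4):
  offset (0,0) -> (3,4): empty -> OK
  offset (0,1) -> (3,5): empty -> OK
  offset (1,0) -> (4,4): empty -> OK
  offset (1,1) -> (4,5): empty -> OK
All cells valid: yes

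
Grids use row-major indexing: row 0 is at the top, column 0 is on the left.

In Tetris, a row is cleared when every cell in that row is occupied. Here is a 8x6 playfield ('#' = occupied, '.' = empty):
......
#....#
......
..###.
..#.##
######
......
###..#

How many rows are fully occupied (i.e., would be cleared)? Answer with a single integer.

Answer: 1

Derivation:
Check each row:
  row 0: 6 empty cells -> not full
  row 1: 4 empty cells -> not full
  row 2: 6 empty cells -> not full
  row 3: 3 empty cells -> not full
  row 4: 3 empty cells -> not full
  row 5: 0 empty cells -> FULL (clear)
  row 6: 6 empty cells -> not full
  row 7: 2 empty cells -> not full
Total rows cleared: 1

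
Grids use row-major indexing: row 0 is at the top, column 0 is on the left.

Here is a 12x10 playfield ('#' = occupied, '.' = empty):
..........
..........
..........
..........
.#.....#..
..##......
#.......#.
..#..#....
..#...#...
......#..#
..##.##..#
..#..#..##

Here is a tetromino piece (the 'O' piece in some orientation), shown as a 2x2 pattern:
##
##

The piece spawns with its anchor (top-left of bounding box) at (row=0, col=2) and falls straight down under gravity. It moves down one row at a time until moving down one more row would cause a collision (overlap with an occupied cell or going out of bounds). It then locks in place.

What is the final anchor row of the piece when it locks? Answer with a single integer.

Answer: 3

Derivation:
Spawn at (row=0, col=2). Try each row:
  row 0: fits
  row 1: fits
  row 2: fits
  row 3: fits
  row 4: blocked -> lock at row 3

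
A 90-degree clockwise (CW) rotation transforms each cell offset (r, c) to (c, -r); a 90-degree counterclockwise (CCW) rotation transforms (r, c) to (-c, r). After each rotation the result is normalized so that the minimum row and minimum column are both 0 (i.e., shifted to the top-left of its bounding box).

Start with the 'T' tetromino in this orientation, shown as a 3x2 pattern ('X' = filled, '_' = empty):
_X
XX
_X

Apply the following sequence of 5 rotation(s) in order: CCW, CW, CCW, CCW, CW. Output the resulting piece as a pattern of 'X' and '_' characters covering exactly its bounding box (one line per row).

Start:
_X
XX
_X
After rotation 1 (CCW):
XXX
_X_
After rotation 2 (CW):
_X
XX
_X
After rotation 3 (CCW):
XXX
_X_
After rotation 4 (CCW):
X_
XX
X_
After rotation 5 (CW):
XXX
_X_

Answer: XXX
_X_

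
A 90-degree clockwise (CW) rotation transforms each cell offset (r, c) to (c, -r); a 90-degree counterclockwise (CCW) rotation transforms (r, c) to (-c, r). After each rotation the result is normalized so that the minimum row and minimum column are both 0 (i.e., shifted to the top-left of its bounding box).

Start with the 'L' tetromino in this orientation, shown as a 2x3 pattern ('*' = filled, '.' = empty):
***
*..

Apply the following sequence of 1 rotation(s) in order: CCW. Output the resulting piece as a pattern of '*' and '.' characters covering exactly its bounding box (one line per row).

Start:
***
*..
After rotation 1 (CCW):
*.
*.
**

Answer: *.
*.
**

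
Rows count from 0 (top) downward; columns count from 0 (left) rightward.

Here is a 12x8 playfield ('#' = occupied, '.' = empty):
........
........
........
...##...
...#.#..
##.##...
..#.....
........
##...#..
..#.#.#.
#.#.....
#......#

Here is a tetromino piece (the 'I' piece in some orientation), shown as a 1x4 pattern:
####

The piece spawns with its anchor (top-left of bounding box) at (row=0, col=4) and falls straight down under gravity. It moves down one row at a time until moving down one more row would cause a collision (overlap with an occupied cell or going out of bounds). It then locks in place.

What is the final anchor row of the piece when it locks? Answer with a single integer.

Answer: 2

Derivation:
Spawn at (row=0, col=4). Try each row:
  row 0: fits
  row 1: fits
  row 2: fits
  row 3: blocked -> lock at row 2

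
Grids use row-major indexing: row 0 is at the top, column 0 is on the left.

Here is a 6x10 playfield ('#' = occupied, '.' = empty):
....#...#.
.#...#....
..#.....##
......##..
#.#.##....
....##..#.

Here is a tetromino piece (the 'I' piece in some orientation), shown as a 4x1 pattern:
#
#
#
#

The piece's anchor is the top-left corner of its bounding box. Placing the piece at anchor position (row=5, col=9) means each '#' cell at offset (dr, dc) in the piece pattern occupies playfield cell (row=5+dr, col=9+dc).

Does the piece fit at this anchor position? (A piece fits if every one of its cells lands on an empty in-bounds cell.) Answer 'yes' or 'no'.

Check each piece cell at anchor (5, 9):
  offset (0,0) -> (5,9): empty -> OK
  offset (1,0) -> (6,9): out of bounds -> FAIL
  offset (2,0) -> (7,9): out of bounds -> FAIL
  offset (3,0) -> (8,9): out of bounds -> FAIL
All cells valid: no

Answer: no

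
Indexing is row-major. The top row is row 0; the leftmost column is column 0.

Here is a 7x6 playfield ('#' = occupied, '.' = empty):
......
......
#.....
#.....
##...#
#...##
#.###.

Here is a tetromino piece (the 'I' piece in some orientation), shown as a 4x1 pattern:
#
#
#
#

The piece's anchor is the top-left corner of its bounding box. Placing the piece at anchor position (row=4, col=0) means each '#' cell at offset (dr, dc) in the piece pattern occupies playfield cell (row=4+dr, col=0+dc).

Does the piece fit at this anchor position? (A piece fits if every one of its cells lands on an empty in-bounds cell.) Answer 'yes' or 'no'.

Answer: no

Derivation:
Check each piece cell at anchor (4, 0):
  offset (0,0) -> (4,0): occupied ('#') -> FAIL
  offset (1,0) -> (5,0): occupied ('#') -> FAIL
  offset (2,0) -> (6,0): occupied ('#') -> FAIL
  offset (3,0) -> (7,0): out of bounds -> FAIL
All cells valid: no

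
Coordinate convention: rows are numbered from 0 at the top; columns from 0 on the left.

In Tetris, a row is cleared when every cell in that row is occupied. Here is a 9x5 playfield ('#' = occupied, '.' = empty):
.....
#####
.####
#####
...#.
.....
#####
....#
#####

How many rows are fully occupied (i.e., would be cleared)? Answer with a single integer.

Answer: 4

Derivation:
Check each row:
  row 0: 5 empty cells -> not full
  row 1: 0 empty cells -> FULL (clear)
  row 2: 1 empty cell -> not full
  row 3: 0 empty cells -> FULL (clear)
  row 4: 4 empty cells -> not full
  row 5: 5 empty cells -> not full
  row 6: 0 empty cells -> FULL (clear)
  row 7: 4 empty cells -> not full
  row 8: 0 empty cells -> FULL (clear)
Total rows cleared: 4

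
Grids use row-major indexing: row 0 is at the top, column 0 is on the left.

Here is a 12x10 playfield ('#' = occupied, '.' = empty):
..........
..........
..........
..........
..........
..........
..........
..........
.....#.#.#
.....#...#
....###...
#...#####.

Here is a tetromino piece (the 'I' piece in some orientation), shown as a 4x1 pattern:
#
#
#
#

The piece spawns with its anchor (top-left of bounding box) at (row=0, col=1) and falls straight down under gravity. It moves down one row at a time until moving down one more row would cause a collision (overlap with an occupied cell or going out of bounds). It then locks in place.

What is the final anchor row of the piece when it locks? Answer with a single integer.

Spawn at (row=0, col=1). Try each row:
  row 0: fits
  row 1: fits
  row 2: fits
  row 3: fits
  row 4: fits
  row 5: fits
  row 6: fits
  row 7: fits
  row 8: fits
  row 9: blocked -> lock at row 8

Answer: 8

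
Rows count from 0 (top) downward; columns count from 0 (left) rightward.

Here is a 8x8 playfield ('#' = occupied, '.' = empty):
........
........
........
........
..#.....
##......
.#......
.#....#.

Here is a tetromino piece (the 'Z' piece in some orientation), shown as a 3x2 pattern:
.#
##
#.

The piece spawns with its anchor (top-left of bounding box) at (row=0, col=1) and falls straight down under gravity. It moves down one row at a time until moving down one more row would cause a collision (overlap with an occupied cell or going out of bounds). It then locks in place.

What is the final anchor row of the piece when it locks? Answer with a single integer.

Spawn at (row=0, col=1). Try each row:
  row 0: fits
  row 1: fits
  row 2: fits
  row 3: blocked -> lock at row 2

Answer: 2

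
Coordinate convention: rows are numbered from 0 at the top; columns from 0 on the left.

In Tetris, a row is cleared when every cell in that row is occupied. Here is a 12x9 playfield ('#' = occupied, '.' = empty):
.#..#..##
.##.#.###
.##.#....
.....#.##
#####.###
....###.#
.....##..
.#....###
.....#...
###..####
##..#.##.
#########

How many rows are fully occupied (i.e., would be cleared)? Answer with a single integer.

Answer: 1

Derivation:
Check each row:
  row 0: 5 empty cells -> not full
  row 1: 3 empty cells -> not full
  row 2: 6 empty cells -> not full
  row 3: 6 empty cells -> not full
  row 4: 1 empty cell -> not full
  row 5: 5 empty cells -> not full
  row 6: 7 empty cells -> not full
  row 7: 5 empty cells -> not full
  row 8: 8 empty cells -> not full
  row 9: 2 empty cells -> not full
  row 10: 4 empty cells -> not full
  row 11: 0 empty cells -> FULL (clear)
Total rows cleared: 1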